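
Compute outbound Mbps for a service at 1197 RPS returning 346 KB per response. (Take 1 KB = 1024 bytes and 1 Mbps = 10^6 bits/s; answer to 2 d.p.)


Formula: Mbps = payload_bytes * RPS * 8 / 1e6
Payload per request = 346 KB = 346 * 1024 = 354304 bytes
Total bytes/sec = 354304 * 1197 = 424101888
Total bits/sec = 424101888 * 8 = 3392815104
Mbps = 3392815104 / 1e6 = 3392.82

3392.82 Mbps


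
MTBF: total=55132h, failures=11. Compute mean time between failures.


Formula: MTBF = Total operating time / Number of failures
MTBF = 55132 / 11
MTBF = 5012.0 hours

5012.0 hours


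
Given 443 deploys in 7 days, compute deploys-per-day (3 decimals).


Formula: deployments per day = releases / days
= 443 / 7
= 63.286 deploys/day
(equivalently, 443.0 deploys/week)

63.286 deploys/day


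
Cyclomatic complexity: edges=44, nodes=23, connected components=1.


Formula: V(G) = E - N + 2P
V(G) = 44 - 23 + 2*1
V(G) = 21 + 2
V(G) = 23

23


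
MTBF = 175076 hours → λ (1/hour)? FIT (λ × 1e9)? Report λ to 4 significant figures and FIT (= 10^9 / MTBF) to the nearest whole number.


Formula: λ = 1 / MTBF; FIT = λ × 1e9 = 1e9 / MTBF
λ = 1 / 175076 ≈ 5.712e-06 failures/hour
FIT = 1e9 / 175076 ≈ 5712 failures per 1e9 hours (nearest whole number)

λ = 5.712e-06 /h, FIT = 5712


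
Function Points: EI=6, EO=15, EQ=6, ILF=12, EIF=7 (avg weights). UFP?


UFP = EI*4 + EO*5 + EQ*4 + ILF*10 + EIF*7
UFP = 6*4 + 15*5 + 6*4 + 12*10 + 7*7
UFP = 24 + 75 + 24 + 120 + 49
UFP = 292

292


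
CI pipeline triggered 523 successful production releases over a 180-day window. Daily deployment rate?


Formula: deployments per day = releases / days
= 523 / 180
= 2.906 deploys/day
(equivalently, 20.34 deploys/week)

2.906 deploys/day


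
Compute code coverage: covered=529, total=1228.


Coverage = covered / total * 100
Coverage = 529 / 1228 * 100
Coverage = 43.08%

43.08%


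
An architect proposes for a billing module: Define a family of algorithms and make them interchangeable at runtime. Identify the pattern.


This matches the Strategy pattern

Strategy


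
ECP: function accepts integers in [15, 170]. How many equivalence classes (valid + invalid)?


Valid range: [15, 170]
Class 1: x < 15 — invalid
Class 2: 15 ≤ x ≤ 170 — valid
Class 3: x > 170 — invalid
Total equivalence classes: 3

3 equivalence classes


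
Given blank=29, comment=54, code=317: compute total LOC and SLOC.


Total LOC = blank + comment + code
Total LOC = 29 + 54 + 317 = 400
SLOC (source only) = code = 317

Total LOC: 400, SLOC: 317


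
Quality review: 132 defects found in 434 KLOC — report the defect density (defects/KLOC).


Defect density = defects / KLOC
Defect density = 132 / 434
Defect density = 0.304 defects/KLOC

0.304 defects/KLOC


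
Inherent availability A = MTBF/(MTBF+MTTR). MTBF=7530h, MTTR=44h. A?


Availability = MTBF / (MTBF + MTTR)
Availability = 7530 / (7530 + 44)
Availability = 7530 / 7574
Availability = 99.4191%

99.4191%


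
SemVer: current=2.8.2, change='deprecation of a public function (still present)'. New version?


Current: 2.8.2
Change category: 'deprecation of a public function (still present)' → minor bump
SemVer rule: minor bump → increment MINOR, reset PATCH to 0 (MAJOR unchanged)
New: 2.9.0

2.9.0


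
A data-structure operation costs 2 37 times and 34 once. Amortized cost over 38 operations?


Formula: Amortized cost = Total cost / Operations
Total cost = (37 * 2) + (1 * 34)
Total cost = 74 + 34 = 108
Amortized = 108 / 38 = 2.8421

2.8421


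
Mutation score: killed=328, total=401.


Mutation score = killed / total * 100
Mutation score = 328 / 401 * 100
Mutation score = 81.8%

81.8%


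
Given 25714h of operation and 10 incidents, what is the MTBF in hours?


Formula: MTBF = Total operating time / Number of failures
MTBF = 25714 / 10
MTBF = 2571.4 hours

2571.4 hours


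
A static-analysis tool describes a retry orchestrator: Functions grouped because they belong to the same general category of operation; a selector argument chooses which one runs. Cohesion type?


Reasoning: Grouped by category of activity, not by data or sequence
Type: Logical cohesion

Logical cohesion


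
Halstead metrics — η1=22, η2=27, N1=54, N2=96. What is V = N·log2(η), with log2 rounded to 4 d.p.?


Formula: V = N * log2(η), where N = N1 + N2 and η = η1 + η2
η = 22 + 27 = 49
N = 54 + 96 = 150
log2(49) ≈ 5.6147
V = 150 * 5.6147 = 842.21

842.21


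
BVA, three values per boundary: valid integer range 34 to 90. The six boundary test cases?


Range: [34, 90]
Boundaries: just below min, min, min+1, max-1, max, just above max
Values: [33, 34, 35, 89, 90, 91]

[33, 34, 35, 89, 90, 91]


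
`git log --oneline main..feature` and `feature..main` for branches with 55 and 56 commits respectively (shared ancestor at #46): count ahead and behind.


Common ancestor: commit #46
feature commits after divergence: 55 - 46 = 9
main commits after divergence: 56 - 46 = 10
feature is 9 commits ahead of main
main is 10 commits ahead of feature

feature ahead: 9, main ahead: 10


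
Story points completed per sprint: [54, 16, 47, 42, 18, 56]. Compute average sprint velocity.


Formula: Avg velocity = Total points / Number of sprints
Points: [54, 16, 47, 42, 18, 56]
Sum = 54 + 16 + 47 + 42 + 18 + 56 = 233
Avg velocity = 233 / 6 = 38.83 points/sprint

38.83 points/sprint


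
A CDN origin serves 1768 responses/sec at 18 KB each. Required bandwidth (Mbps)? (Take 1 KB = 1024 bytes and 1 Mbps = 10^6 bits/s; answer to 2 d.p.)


Formula: Mbps = payload_bytes * RPS * 8 / 1e6
Payload per request = 18 KB = 18 * 1024 = 18432 bytes
Total bytes/sec = 18432 * 1768 = 32587776
Total bits/sec = 32587776 * 8 = 260702208
Mbps = 260702208 / 1e6 = 260.7

260.7 Mbps


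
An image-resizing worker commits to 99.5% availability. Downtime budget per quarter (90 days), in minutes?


Formula: allowed downtime = period * (100 - SLA) / 100
Period (quarter (90 days)) = 129600 minutes
Unavailability fraction = (100 - 99.5) / 100
Allowed downtime = 129600 * (100 - 99.5) / 100
Allowed downtime = 648.0 minutes

648.0 minutes


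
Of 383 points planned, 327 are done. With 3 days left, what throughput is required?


Formula: Required rate = Remaining points / Days left
Remaining = 383 - 327 = 56 points
Required rate = 56 / 3 = 18.67 points/day

18.67 points/day


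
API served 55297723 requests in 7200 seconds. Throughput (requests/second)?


Formula: throughput = requests / seconds
throughput = 55297723 / 7200
throughput = 7680.24 requests/second

7680.24 requests/second


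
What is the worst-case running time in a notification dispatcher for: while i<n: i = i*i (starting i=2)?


Reasoning: squaring drives double-exponential growth; iterations ~ log log n
Complexity: O(log log n)

O(log log n)


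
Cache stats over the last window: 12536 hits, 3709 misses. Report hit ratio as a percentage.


Formula: hit rate = hits / (hits + misses) * 100
hit rate = 12536 / (12536 + 3709) * 100
hit rate = 12536 / 16245 * 100
hit rate = 77.17%

77.17%


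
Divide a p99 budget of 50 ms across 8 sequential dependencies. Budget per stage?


Formula: per_stage = total_budget / stages
per_stage = 50 / 8
per_stage = 6.25 ms

6.25 ms


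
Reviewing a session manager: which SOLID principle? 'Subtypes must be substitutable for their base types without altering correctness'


This describes the Liskov Substitution Principle (LSP)

Liskov Substitution Principle (LSP)


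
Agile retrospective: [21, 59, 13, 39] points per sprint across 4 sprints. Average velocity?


Formula: Avg velocity = Total points / Number of sprints
Points: [21, 59, 13, 39]
Sum = 21 + 59 + 13 + 39 = 132
Avg velocity = 132 / 4 = 33.0 points/sprint

33.0 points/sprint


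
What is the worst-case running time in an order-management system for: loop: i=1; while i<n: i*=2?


Reasoning: i doubles each step so iterations are log2(n)
Complexity: O(log n)

O(log n)


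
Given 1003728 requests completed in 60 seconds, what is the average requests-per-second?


Formula: throughput = requests / seconds
throughput = 1003728 / 60
throughput = 16728.8 requests/second

16728.8 requests/second


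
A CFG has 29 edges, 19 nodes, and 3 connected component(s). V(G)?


Formula: V(G) = E - N + 2P
V(G) = 29 - 19 + 2*3
V(G) = 10 + 6
V(G) = 16

16


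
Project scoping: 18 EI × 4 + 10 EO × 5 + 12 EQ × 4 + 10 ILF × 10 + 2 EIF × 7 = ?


UFP = EI*4 + EO*5 + EQ*4 + ILF*10 + EIF*7
UFP = 18*4 + 10*5 + 12*4 + 10*10 + 2*7
UFP = 72 + 50 + 48 + 100 + 14
UFP = 284

284


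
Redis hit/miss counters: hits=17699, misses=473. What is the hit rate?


Formula: hit rate = hits / (hits + misses) * 100
hit rate = 17699 / (17699 + 473) * 100
hit rate = 17699 / 18172 * 100
hit rate = 97.4%

97.4%


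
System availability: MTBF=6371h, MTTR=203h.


Availability = MTBF / (MTBF + MTTR)
Availability = 6371 / (6371 + 203)
Availability = 6371 / 6574
Availability = 96.9121%

96.9121%


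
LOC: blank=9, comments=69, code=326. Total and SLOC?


Total LOC = blank + comment + code
Total LOC = 9 + 69 + 326 = 404
SLOC (source only) = code = 326

Total LOC: 404, SLOC: 326


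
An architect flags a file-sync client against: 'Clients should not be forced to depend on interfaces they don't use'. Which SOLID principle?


This describes the Interface Segregation Principle (ISP)

Interface Segregation Principle (ISP)


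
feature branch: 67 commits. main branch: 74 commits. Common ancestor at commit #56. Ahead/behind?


Common ancestor: commit #56
feature commits after divergence: 67 - 56 = 11
main commits after divergence: 74 - 56 = 18
feature is 11 commits ahead of main
main is 18 commits ahead of feature

feature ahead: 11, main ahead: 18


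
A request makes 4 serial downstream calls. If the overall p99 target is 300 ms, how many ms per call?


Formula: per_stage = total_budget / stages
per_stage = 300 / 4
per_stage = 75.0 ms

75.0 ms


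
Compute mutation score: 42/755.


Mutation score = killed / total * 100
Mutation score = 42 / 755 * 100
Mutation score = 5.56%

5.56%


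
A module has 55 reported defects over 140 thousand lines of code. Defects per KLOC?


Defect density = defects / KLOC
Defect density = 55 / 140
Defect density = 0.393 defects/KLOC

0.393 defects/KLOC


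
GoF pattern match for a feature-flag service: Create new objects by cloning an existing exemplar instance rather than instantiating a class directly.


This matches the Prototype pattern

Prototype


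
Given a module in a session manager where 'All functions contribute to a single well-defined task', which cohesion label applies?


Reasoning: Best: single purpose
Type: Functional cohesion

Functional cohesion


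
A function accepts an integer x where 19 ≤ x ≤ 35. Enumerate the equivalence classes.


Valid range: [19, 35]
Class 1: x < 19 — invalid
Class 2: 19 ≤ x ≤ 35 — valid
Class 3: x > 35 — invalid
Total equivalence classes: 3

3 equivalence classes


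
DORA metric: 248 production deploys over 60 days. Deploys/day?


Formula: deployments per day = releases / days
= 248 / 60
= 4.133 deploys/day
(equivalently, 28.93 deploys/week)

4.133 deploys/day


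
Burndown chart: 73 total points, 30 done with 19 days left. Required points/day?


Formula: Required rate = Remaining points / Days left
Remaining = 73 - 30 = 43 points
Required rate = 43 / 19 = 2.26 points/day

2.26 points/day


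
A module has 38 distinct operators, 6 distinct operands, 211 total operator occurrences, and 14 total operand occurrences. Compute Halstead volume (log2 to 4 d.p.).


Formula: V = N * log2(η), where N = N1 + N2 and η = η1 + η2
η = 38 + 6 = 44
N = 211 + 14 = 225
log2(44) ≈ 5.4594
V = 225 * 5.4594 = 1228.37

1228.37


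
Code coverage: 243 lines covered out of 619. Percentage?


Coverage = covered / total * 100
Coverage = 243 / 619 * 100
Coverage = 39.26%

39.26%


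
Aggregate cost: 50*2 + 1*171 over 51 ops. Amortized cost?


Formula: Amortized cost = Total cost / Operations
Total cost = (50 * 2) + (1 * 171)
Total cost = 100 + 171 = 271
Amortized = 271 / 51 = 5.3137

5.3137


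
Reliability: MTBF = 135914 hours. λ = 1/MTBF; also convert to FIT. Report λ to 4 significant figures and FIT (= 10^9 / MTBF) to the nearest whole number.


Formula: λ = 1 / MTBF; FIT = λ × 1e9 = 1e9 / MTBF
λ = 1 / 135914 ≈ 7.358e-06 failures/hour
FIT = 1e9 / 135914 ≈ 7358 failures per 1e9 hours (nearest whole number)

λ = 7.358e-06 /h, FIT = 7358


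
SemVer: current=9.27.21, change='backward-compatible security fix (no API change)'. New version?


Current: 9.27.21
Change category: 'backward-compatible security fix (no API change)' → patch bump
SemVer rule: patch bump → increment PATCH (MAJOR and MINOR unchanged)
New: 9.27.22

9.27.22


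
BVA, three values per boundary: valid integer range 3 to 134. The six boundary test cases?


Range: [3, 134]
Boundaries: just below min, min, min+1, max-1, max, just above max
Values: [2, 3, 4, 133, 134, 135]

[2, 3, 4, 133, 134, 135]


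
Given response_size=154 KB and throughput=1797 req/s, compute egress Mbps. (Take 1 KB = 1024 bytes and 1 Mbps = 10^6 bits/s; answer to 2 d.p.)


Formula: Mbps = payload_bytes * RPS * 8 / 1e6
Payload per request = 154 KB = 154 * 1024 = 157696 bytes
Total bytes/sec = 157696 * 1797 = 283379712
Total bits/sec = 283379712 * 8 = 2267037696
Mbps = 2267037696 / 1e6 = 2267.04

2267.04 Mbps


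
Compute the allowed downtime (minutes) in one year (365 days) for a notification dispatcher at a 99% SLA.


Formula: allowed downtime = period * (100 - SLA) / 100
Period (year (365 days)) = 525600 minutes
Unavailability fraction = (100 - 99.0) / 100
Allowed downtime = 525600 * (100 - 99.0) / 100
Allowed downtime = 5256.0 minutes

5256.0 minutes


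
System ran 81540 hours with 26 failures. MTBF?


Formula: MTBF = Total operating time / Number of failures
MTBF = 81540 / 26
MTBF = 3136.15 hours

3136.15 hours


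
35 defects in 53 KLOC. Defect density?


Defect density = defects / KLOC
Defect density = 35 / 53
Defect density = 0.66 defects/KLOC

0.66 defects/KLOC


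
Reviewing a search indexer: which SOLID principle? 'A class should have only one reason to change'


This describes the Single Responsibility Principle (SRP)

Single Responsibility Principle (SRP)


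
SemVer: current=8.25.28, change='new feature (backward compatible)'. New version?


Current: 8.25.28
Change category: 'new feature (backward compatible)' → minor bump
SemVer rule: minor bump → increment MINOR, reset PATCH to 0 (MAJOR unchanged)
New: 8.26.0

8.26.0


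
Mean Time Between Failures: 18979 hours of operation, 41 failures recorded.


Formula: MTBF = Total operating time / Number of failures
MTBF = 18979 / 41
MTBF = 462.9 hours

462.9 hours


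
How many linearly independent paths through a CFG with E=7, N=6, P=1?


Formula: V(G) = E - N + 2P
V(G) = 7 - 6 + 2*1
V(G) = 1 + 2
V(G) = 3

3


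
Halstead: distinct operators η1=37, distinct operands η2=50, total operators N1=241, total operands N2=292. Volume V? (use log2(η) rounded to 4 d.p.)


Formula: V = N * log2(η), where N = N1 + N2 and η = η1 + η2
η = 37 + 50 = 87
N = 241 + 292 = 533
log2(87) ≈ 6.4429
V = 533 * 6.4429 = 3434.07

3434.07


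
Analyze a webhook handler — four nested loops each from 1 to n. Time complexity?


Reasoning: four levels of nesting
Complexity: O(n^4)

O(n^4)


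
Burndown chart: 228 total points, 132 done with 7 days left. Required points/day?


Formula: Required rate = Remaining points / Days left
Remaining = 228 - 132 = 96 points
Required rate = 96 / 7 = 13.71 points/day

13.71 points/day


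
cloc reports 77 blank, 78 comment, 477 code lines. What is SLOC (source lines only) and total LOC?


Total LOC = blank + comment + code
Total LOC = 77 + 78 + 477 = 632
SLOC (source only) = code = 477

Total LOC: 632, SLOC: 477


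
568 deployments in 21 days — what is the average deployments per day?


Formula: deployments per day = releases / days
= 568 / 21
= 27.048 deploys/day
(equivalently, 189.33 deploys/week)

27.048 deploys/day


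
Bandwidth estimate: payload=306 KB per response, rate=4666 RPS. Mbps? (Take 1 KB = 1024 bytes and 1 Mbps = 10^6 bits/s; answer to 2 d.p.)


Formula: Mbps = payload_bytes * RPS * 8 / 1e6
Payload per request = 306 KB = 306 * 1024 = 313344 bytes
Total bytes/sec = 313344 * 4666 = 1462063104
Total bits/sec = 1462063104 * 8 = 11696504832
Mbps = 11696504832 / 1e6 = 11696.5

11696.5 Mbps


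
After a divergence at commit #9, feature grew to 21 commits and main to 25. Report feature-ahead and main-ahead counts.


Common ancestor: commit #9
feature commits after divergence: 21 - 9 = 12
main commits after divergence: 25 - 9 = 16
feature is 12 commits ahead of main
main is 16 commits ahead of feature

feature ahead: 12, main ahead: 16


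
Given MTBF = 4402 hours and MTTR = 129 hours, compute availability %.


Availability = MTBF / (MTBF + MTTR)
Availability = 4402 / (4402 + 129)
Availability = 4402 / 4531
Availability = 97.1529%

97.1529%


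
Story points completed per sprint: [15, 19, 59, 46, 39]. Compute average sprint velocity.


Formula: Avg velocity = Total points / Number of sprints
Points: [15, 19, 59, 46, 39]
Sum = 15 + 19 + 59 + 46 + 39 = 178
Avg velocity = 178 / 5 = 35.6 points/sprint

35.6 points/sprint


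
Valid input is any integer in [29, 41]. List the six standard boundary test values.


Range: [29, 41]
Boundaries: just below min, min, min+1, max-1, max, just above max
Values: [28, 29, 30, 40, 41, 42]

[28, 29, 30, 40, 41, 42]


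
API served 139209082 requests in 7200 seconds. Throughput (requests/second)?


Formula: throughput = requests / seconds
throughput = 139209082 / 7200
throughput = 19334.59 requests/second

19334.59 requests/second


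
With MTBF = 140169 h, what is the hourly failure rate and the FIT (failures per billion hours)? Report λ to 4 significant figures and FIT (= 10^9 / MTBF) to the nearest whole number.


Formula: λ = 1 / MTBF; FIT = λ × 1e9 = 1e9 / MTBF
λ = 1 / 140169 ≈ 7.134e-06 failures/hour
FIT = 1e9 / 140169 ≈ 7134 failures per 1e9 hours (nearest whole number)

λ = 7.134e-06 /h, FIT = 7134


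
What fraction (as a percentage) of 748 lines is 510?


Coverage = covered / total * 100
Coverage = 510 / 748 * 100
Coverage = 68.18%

68.18%


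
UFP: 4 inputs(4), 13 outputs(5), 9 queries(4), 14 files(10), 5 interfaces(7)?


UFP = EI*4 + EO*5 + EQ*4 + ILF*10 + EIF*7
UFP = 4*4 + 13*5 + 9*4 + 14*10 + 5*7
UFP = 16 + 65 + 36 + 140 + 35
UFP = 292

292


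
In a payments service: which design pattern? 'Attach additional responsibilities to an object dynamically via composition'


This matches the Decorator pattern

Decorator


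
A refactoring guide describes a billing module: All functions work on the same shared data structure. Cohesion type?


Reasoning: Functions share data
Type: Communicational cohesion

Communicational cohesion


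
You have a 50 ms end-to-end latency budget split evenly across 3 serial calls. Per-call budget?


Formula: per_stage = total_budget / stages
per_stage = 50 / 3
per_stage = 16.67 ms

16.67 ms


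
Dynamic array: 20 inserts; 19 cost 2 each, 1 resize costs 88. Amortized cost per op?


Formula: Amortized cost = Total cost / Operations
Total cost = (19 * 2) + (1 * 88)
Total cost = 38 + 88 = 126
Amortized = 126 / 20 = 6.3

6.3


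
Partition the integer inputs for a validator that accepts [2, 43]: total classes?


Valid range: [2, 43]
Class 1: x < 2 — invalid
Class 2: 2 ≤ x ≤ 43 — valid
Class 3: x > 43 — invalid
Total equivalence classes: 3

3 equivalence classes


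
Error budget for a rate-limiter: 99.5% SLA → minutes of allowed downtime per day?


Formula: allowed downtime = period * (100 - SLA) / 100
Period (day) = 1440 minutes
Unavailability fraction = (100 - 99.5) / 100
Allowed downtime = 1440 * (100 - 99.5) / 100
Allowed downtime = 7.2 minutes

7.2 minutes


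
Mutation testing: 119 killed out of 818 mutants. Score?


Mutation score = killed / total * 100
Mutation score = 119 / 818 * 100
Mutation score = 14.55%

14.55%


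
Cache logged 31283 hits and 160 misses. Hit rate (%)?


Formula: hit rate = hits / (hits + misses) * 100
hit rate = 31283 / (31283 + 160) * 100
hit rate = 31283 / 31443 * 100
hit rate = 99.49%

99.49%


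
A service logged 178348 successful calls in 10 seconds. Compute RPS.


Formula: throughput = requests / seconds
throughput = 178348 / 10
throughput = 17834.8 requests/second

17834.8 requests/second


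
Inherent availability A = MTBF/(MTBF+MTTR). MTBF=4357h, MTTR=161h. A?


Availability = MTBF / (MTBF + MTTR)
Availability = 4357 / (4357 + 161)
Availability = 4357 / 4518
Availability = 96.4365%

96.4365%


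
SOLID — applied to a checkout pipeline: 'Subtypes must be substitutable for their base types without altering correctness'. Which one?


This describes the Liskov Substitution Principle (LSP)

Liskov Substitution Principle (LSP)


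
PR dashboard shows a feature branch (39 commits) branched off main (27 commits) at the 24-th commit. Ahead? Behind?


Common ancestor: commit #24
feature commits after divergence: 39 - 24 = 15
main commits after divergence: 27 - 24 = 3
feature is 15 commits ahead of main
main is 3 commits ahead of feature

feature ahead: 15, main ahead: 3


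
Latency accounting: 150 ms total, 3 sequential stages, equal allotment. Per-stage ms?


Formula: per_stage = total_budget / stages
per_stage = 150 / 3
per_stage = 50.0 ms

50.0 ms


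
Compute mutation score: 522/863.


Mutation score = killed / total * 100
Mutation score = 522 / 863 * 100
Mutation score = 60.49%

60.49%


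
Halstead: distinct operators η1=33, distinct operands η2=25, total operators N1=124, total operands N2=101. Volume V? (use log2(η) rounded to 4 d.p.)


Formula: V = N * log2(η), where N = N1 + N2 and η = η1 + η2
η = 33 + 25 = 58
N = 124 + 101 = 225
log2(58) ≈ 5.8580
V = 225 * 5.8580 = 1318.05

1318.05


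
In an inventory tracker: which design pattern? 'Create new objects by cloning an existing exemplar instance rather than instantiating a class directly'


This matches the Prototype pattern

Prototype


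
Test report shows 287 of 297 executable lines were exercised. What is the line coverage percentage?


Coverage = covered / total * 100
Coverage = 287 / 297 * 100
Coverage = 96.63%

96.63%


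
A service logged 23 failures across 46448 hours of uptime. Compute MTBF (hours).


Formula: MTBF = Total operating time / Number of failures
MTBF = 46448 / 23
MTBF = 2019.48 hours

2019.48 hours


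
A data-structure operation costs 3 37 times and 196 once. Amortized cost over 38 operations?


Formula: Amortized cost = Total cost / Operations
Total cost = (37 * 3) + (1 * 196)
Total cost = 111 + 196 = 307
Amortized = 307 / 38 = 8.0789

8.0789


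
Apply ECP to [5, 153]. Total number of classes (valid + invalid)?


Valid range: [5, 153]
Class 1: x < 5 — invalid
Class 2: 5 ≤ x ≤ 153 — valid
Class 3: x > 153 — invalid
Total equivalence classes: 3

3 equivalence classes


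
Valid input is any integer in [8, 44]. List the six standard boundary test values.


Range: [8, 44]
Boundaries: just below min, min, min+1, max-1, max, just above max
Values: [7, 8, 9, 43, 44, 45]

[7, 8, 9, 43, 44, 45]


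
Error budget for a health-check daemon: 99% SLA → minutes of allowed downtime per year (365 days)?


Formula: allowed downtime = period * (100 - SLA) / 100
Period (year (365 days)) = 525600 minutes
Unavailability fraction = (100 - 99.0) / 100
Allowed downtime = 525600 * (100 - 99.0) / 100
Allowed downtime = 5256.0 minutes

5256.0 minutes


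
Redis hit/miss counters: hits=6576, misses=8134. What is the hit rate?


Formula: hit rate = hits / (hits + misses) * 100
hit rate = 6576 / (6576 + 8134) * 100
hit rate = 6576 / 14710 * 100
hit rate = 44.7%

44.7%


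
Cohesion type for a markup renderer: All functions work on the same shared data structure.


Reasoning: Functions share data
Type: Communicational cohesion

Communicational cohesion


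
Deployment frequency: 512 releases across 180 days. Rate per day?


Formula: deployments per day = releases / days
= 512 / 180
= 2.844 deploys/day
(equivalently, 19.91 deploys/week)

2.844 deploys/day


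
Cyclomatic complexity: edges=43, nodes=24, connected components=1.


Formula: V(G) = E - N + 2P
V(G) = 43 - 24 + 2*1
V(G) = 19 + 2
V(G) = 21

21


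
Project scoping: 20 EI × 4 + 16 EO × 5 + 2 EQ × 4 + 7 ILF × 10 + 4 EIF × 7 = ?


UFP = EI*4 + EO*5 + EQ*4 + ILF*10 + EIF*7
UFP = 20*4 + 16*5 + 2*4 + 7*10 + 4*7
UFP = 80 + 80 + 8 + 70 + 28
UFP = 266

266


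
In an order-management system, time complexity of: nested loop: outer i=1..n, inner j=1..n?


Reasoning: n iterations times n iterations
Complexity: O(n^2)

O(n^2)


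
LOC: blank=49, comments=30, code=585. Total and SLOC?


Total LOC = blank + comment + code
Total LOC = 49 + 30 + 585 = 664
SLOC (source only) = code = 585

Total LOC: 664, SLOC: 585


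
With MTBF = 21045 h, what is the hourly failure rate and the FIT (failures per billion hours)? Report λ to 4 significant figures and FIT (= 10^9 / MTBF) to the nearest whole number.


Formula: λ = 1 / MTBF; FIT = λ × 1e9 = 1e9 / MTBF
λ = 1 / 21045 ≈ 4.752e-05 failures/hour
FIT = 1e9 / 21045 ≈ 47517 failures per 1e9 hours (nearest whole number)

λ = 4.752e-05 /h, FIT = 47517


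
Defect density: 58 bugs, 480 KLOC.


Defect density = defects / KLOC
Defect density = 58 / 480
Defect density = 0.121 defects/KLOC

0.121 defects/KLOC


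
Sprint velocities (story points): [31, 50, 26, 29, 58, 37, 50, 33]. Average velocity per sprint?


Formula: Avg velocity = Total points / Number of sprints
Points: [31, 50, 26, 29, 58, 37, 50, 33]
Sum = 31 + 50 + 26 + 29 + 58 + 37 + 50 + 33 = 314
Avg velocity = 314 / 8 = 39.25 points/sprint

39.25 points/sprint


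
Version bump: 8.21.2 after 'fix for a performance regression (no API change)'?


Current: 8.21.2
Change category: 'fix for a performance regression (no API change)' → patch bump
SemVer rule: patch bump → increment PATCH (MAJOR and MINOR unchanged)
New: 8.21.3

8.21.3


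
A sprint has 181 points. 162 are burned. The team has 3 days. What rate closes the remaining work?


Formula: Required rate = Remaining points / Days left
Remaining = 181 - 162 = 19 points
Required rate = 19 / 3 = 6.33 points/day

6.33 points/day


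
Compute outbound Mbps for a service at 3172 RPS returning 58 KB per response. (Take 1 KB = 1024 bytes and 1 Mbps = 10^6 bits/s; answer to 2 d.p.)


Formula: Mbps = payload_bytes * RPS * 8 / 1e6
Payload per request = 58 KB = 58 * 1024 = 59392 bytes
Total bytes/sec = 59392 * 3172 = 188391424
Total bits/sec = 188391424 * 8 = 1507131392
Mbps = 1507131392 / 1e6 = 1507.13

1507.13 Mbps


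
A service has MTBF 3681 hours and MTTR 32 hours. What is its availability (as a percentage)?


Availability = MTBF / (MTBF + MTTR)
Availability = 3681 / (3681 + 32)
Availability = 3681 / 3713
Availability = 99.1382%

99.1382%


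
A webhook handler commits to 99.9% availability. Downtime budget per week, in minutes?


Formula: allowed downtime = period * (100 - SLA) / 100
Period (week) = 10080 minutes
Unavailability fraction = (100 - 99.9) / 100
Allowed downtime = 10080 * (100 - 99.9) / 100
Allowed downtime = 10.08 minutes

10.08 minutes


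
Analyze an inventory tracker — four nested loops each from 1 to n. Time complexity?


Reasoning: four levels of nesting
Complexity: O(n^4)

O(n^4)


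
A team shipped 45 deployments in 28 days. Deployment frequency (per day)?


Formula: deployments per day = releases / days
= 45 / 28
= 1.607 deploys/day
(equivalently, 11.25 deploys/week)

1.607 deploys/day


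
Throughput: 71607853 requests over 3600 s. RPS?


Formula: throughput = requests / seconds
throughput = 71607853 / 3600
throughput = 19891.07 requests/second

19891.07 requests/second


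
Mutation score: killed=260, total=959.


Mutation score = killed / total * 100
Mutation score = 260 / 959 * 100
Mutation score = 27.11%

27.11%


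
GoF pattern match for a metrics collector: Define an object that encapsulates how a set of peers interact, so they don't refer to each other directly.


This matches the Mediator pattern

Mediator


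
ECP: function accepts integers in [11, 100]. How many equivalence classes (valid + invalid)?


Valid range: [11, 100]
Class 1: x < 11 — invalid
Class 2: 11 ≤ x ≤ 100 — valid
Class 3: x > 100 — invalid
Total equivalence classes: 3

3 equivalence classes


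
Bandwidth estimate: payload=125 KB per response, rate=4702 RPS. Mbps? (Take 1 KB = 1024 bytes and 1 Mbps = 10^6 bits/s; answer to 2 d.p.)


Formula: Mbps = payload_bytes * RPS * 8 / 1e6
Payload per request = 125 KB = 125 * 1024 = 128000 bytes
Total bytes/sec = 128000 * 4702 = 601856000
Total bits/sec = 601856000 * 8 = 4814848000
Mbps = 4814848000 / 1e6 = 4814.85

4814.85 Mbps


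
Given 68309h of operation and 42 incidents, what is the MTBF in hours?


Formula: MTBF = Total operating time / Number of failures
MTBF = 68309 / 42
MTBF = 1626.4 hours

1626.4 hours


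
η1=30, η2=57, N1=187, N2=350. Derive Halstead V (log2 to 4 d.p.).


Formula: V = N * log2(η), where N = N1 + N2 and η = η1 + η2
η = 30 + 57 = 87
N = 187 + 350 = 537
log2(87) ≈ 6.4429
V = 537 * 6.4429 = 3459.84

3459.84


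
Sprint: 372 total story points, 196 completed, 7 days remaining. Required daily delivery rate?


Formula: Required rate = Remaining points / Days left
Remaining = 372 - 196 = 176 points
Required rate = 176 / 7 = 25.14 points/day

25.14 points/day


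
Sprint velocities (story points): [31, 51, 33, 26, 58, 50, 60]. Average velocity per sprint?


Formula: Avg velocity = Total points / Number of sprints
Points: [31, 51, 33, 26, 58, 50, 60]
Sum = 31 + 51 + 33 + 26 + 58 + 50 + 60 = 309
Avg velocity = 309 / 7 = 44.14 points/sprint

44.14 points/sprint


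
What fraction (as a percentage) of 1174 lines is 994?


Coverage = covered / total * 100
Coverage = 994 / 1174 * 100
Coverage = 84.67%

84.67%


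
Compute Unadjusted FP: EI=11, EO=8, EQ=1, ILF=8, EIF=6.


UFP = EI*4 + EO*5 + EQ*4 + ILF*10 + EIF*7
UFP = 11*4 + 8*5 + 1*4 + 8*10 + 6*7
UFP = 44 + 40 + 4 + 80 + 42
UFP = 210

210


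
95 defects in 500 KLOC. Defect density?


Defect density = defects / KLOC
Defect density = 95 / 500
Defect density = 0.19 defects/KLOC

0.19 defects/KLOC


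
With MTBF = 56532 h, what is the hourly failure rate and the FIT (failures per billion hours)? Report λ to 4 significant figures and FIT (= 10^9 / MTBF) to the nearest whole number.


Formula: λ = 1 / MTBF; FIT = λ × 1e9 = 1e9 / MTBF
λ = 1 / 56532 ≈ 1.769e-05 failures/hour
FIT = 1e9 / 56532 ≈ 17689 failures per 1e9 hours (nearest whole number)

λ = 1.769e-05 /h, FIT = 17689


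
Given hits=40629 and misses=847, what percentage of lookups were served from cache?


Formula: hit rate = hits / (hits + misses) * 100
hit rate = 40629 / (40629 + 847) * 100
hit rate = 40629 / 41476 * 100
hit rate = 97.96%

97.96%


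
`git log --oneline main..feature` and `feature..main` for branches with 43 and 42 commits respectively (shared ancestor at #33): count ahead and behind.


Common ancestor: commit #33
feature commits after divergence: 43 - 33 = 10
main commits after divergence: 42 - 33 = 9
feature is 10 commits ahead of main
main is 9 commits ahead of feature

feature ahead: 10, main ahead: 9


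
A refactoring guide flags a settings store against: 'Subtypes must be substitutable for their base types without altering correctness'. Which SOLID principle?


This describes the Liskov Substitution Principle (LSP)

Liskov Substitution Principle (LSP)


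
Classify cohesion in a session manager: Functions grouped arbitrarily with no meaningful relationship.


Reasoning: Worst: random grouping
Type: Coincidental cohesion

Coincidental cohesion


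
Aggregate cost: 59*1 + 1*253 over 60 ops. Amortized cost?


Formula: Amortized cost = Total cost / Operations
Total cost = (59 * 1) + (1 * 253)
Total cost = 59 + 253 = 312
Amortized = 312 / 60 = 5.2

5.2


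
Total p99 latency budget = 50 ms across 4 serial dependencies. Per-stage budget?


Formula: per_stage = total_budget / stages
per_stage = 50 / 4
per_stage = 12.5 ms

12.5 ms


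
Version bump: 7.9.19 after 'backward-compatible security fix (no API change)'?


Current: 7.9.19
Change category: 'backward-compatible security fix (no API change)' → patch bump
SemVer rule: patch bump → increment PATCH (MAJOR and MINOR unchanged)
New: 7.9.20

7.9.20


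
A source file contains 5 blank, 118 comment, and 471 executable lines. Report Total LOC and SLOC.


Total LOC = blank + comment + code
Total LOC = 5 + 118 + 471 = 594
SLOC (source only) = code = 471

Total LOC: 594, SLOC: 471


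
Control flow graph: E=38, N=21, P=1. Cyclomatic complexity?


Formula: V(G) = E - N + 2P
V(G) = 38 - 21 + 2*1
V(G) = 17 + 2
V(G) = 19

19


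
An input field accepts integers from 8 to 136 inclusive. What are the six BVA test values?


Range: [8, 136]
Boundaries: just below min, min, min+1, max-1, max, just above max
Values: [7, 8, 9, 135, 136, 137]

[7, 8, 9, 135, 136, 137]


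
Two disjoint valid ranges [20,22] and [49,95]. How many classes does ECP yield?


Valid ranges: [20,22] and [49,95]
Class 1: x < 20 — invalid
Class 2: 20 ≤ x ≤ 22 — valid
Class 3: 22 < x < 49 — invalid (gap between ranges)
Class 4: 49 ≤ x ≤ 95 — valid
Class 5: x > 95 — invalid
Total equivalence classes: 5

5 equivalence classes


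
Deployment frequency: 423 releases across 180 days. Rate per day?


Formula: deployments per day = releases / days
= 423 / 180
= 2.35 deploys/day
(equivalently, 16.45 deploys/week)

2.35 deploys/day


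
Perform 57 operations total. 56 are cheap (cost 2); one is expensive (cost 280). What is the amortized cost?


Formula: Amortized cost = Total cost / Operations
Total cost = (56 * 2) + (1 * 280)
Total cost = 112 + 280 = 392
Amortized = 392 / 57 = 6.8772

6.8772


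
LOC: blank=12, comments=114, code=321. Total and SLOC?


Total LOC = blank + comment + code
Total LOC = 12 + 114 + 321 = 447
SLOC (source only) = code = 321

Total LOC: 447, SLOC: 321


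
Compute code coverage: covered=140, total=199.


Coverage = covered / total * 100
Coverage = 140 / 199 * 100
Coverage = 70.35%

70.35%


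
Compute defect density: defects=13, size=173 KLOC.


Defect density = defects / KLOC
Defect density = 13 / 173
Defect density = 0.075 defects/KLOC

0.075 defects/KLOC


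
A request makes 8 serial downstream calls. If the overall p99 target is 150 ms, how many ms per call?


Formula: per_stage = total_budget / stages
per_stage = 150 / 8
per_stage = 18.75 ms

18.75 ms


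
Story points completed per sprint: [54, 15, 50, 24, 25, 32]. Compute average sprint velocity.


Formula: Avg velocity = Total points / Number of sprints
Points: [54, 15, 50, 24, 25, 32]
Sum = 54 + 15 + 50 + 24 + 25 + 32 = 200
Avg velocity = 200 / 6 = 33.33 points/sprint

33.33 points/sprint


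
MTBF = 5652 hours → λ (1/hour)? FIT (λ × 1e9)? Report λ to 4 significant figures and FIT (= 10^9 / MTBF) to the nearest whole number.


Formula: λ = 1 / MTBF; FIT = λ × 1e9 = 1e9 / MTBF
λ = 1 / 5652 ≈ 1.769e-04 failures/hour
FIT = 1e9 / 5652 ≈ 176929 failures per 1e9 hours (nearest whole number)

λ = 1.769e-04 /h, FIT = 176929


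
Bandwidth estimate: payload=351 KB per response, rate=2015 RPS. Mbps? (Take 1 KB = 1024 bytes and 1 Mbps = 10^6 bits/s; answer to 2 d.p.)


Formula: Mbps = payload_bytes * RPS * 8 / 1e6
Payload per request = 351 KB = 351 * 1024 = 359424 bytes
Total bytes/sec = 359424 * 2015 = 724239360
Total bits/sec = 724239360 * 8 = 5793914880
Mbps = 5793914880 / 1e6 = 5793.91

5793.91 Mbps


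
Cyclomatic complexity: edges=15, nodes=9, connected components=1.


Formula: V(G) = E - N + 2P
V(G) = 15 - 9 + 2*1
V(G) = 6 + 2
V(G) = 8

8


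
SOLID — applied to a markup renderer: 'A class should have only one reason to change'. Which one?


This describes the Single Responsibility Principle (SRP)

Single Responsibility Principle (SRP)


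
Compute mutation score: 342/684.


Mutation score = killed / total * 100
Mutation score = 342 / 684 * 100
Mutation score = 50.0%

50.0%


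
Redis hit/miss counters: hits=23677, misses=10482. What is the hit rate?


Formula: hit rate = hits / (hits + misses) * 100
hit rate = 23677 / (23677 + 10482) * 100
hit rate = 23677 / 34159 * 100
hit rate = 69.31%

69.31%


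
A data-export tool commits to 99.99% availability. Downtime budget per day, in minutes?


Formula: allowed downtime = period * (100 - SLA) / 100
Period (day) = 1440 minutes
Unavailability fraction = (100 - 99.99) / 100
Allowed downtime = 1440 * (100 - 99.99) / 100
Allowed downtime = 0.144 minutes

0.144 minutes


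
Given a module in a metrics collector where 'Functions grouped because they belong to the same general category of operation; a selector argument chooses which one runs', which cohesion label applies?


Reasoning: Grouped by category of activity, not by data or sequence
Type: Logical cohesion

Logical cohesion


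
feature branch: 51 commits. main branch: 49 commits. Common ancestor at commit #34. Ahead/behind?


Common ancestor: commit #34
feature commits after divergence: 51 - 34 = 17
main commits after divergence: 49 - 34 = 15
feature is 17 commits ahead of main
main is 15 commits ahead of feature

feature ahead: 17, main ahead: 15


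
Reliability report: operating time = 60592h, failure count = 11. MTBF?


Formula: MTBF = Total operating time / Number of failures
MTBF = 60592 / 11
MTBF = 5508.36 hours

5508.36 hours


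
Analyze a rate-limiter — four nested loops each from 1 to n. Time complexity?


Reasoning: four levels of nesting
Complexity: O(n^4)

O(n^4)


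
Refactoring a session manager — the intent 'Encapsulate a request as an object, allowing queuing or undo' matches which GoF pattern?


This matches the Command pattern

Command


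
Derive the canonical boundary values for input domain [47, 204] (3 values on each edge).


Range: [47, 204]
Boundaries: just below min, min, min+1, max-1, max, just above max
Values: [46, 47, 48, 203, 204, 205]

[46, 47, 48, 203, 204, 205]


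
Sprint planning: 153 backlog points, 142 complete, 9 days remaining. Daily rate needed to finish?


Formula: Required rate = Remaining points / Days left
Remaining = 153 - 142 = 11 points
Required rate = 11 / 9 = 1.22 points/day

1.22 points/day


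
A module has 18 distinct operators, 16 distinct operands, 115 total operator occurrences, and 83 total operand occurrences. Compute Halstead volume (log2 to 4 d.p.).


Formula: V = N * log2(η), where N = N1 + N2 and η = η1 + η2
η = 18 + 16 = 34
N = 115 + 83 = 198
log2(34) ≈ 5.0875
V = 198 * 5.0875 = 1007.33

1007.33


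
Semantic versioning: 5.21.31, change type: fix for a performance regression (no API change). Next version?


Current: 5.21.31
Change category: 'fix for a performance regression (no API change)' → patch bump
SemVer rule: patch bump → increment PATCH (MAJOR and MINOR unchanged)
New: 5.21.32

5.21.32


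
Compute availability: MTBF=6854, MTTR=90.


Availability = MTBF / (MTBF + MTTR)
Availability = 6854 / (6854 + 90)
Availability = 6854 / 6944
Availability = 98.7039%

98.7039%
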